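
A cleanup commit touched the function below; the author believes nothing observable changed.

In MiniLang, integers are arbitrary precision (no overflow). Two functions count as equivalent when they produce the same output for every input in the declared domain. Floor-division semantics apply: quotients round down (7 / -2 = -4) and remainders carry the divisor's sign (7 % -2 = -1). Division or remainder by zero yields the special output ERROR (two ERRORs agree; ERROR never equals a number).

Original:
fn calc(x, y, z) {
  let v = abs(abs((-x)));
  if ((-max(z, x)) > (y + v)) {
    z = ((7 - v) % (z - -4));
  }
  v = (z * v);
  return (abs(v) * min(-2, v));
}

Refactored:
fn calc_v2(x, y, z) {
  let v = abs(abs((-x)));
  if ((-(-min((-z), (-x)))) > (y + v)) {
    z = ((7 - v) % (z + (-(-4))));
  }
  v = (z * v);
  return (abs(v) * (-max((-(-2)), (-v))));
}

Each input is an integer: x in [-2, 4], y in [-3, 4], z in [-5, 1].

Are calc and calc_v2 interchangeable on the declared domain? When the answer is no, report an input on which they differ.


Behavior is preserved: although arithmetic usage differs, the outputs never diverge.
One worked example (x=4, y=-2, z=-5) — calc: v = 4; ((-max(z, x)) > (y + v)) -> false; v = -20; return -400; calc_v2: v = 4; ((-(-min((-z), (-x)))) > (y + v)) -> false; v = -20; return -400; agreement on -400.
An exhaustive pass over the 392 declared inputs shows identical outputs.
verdict: equivalent


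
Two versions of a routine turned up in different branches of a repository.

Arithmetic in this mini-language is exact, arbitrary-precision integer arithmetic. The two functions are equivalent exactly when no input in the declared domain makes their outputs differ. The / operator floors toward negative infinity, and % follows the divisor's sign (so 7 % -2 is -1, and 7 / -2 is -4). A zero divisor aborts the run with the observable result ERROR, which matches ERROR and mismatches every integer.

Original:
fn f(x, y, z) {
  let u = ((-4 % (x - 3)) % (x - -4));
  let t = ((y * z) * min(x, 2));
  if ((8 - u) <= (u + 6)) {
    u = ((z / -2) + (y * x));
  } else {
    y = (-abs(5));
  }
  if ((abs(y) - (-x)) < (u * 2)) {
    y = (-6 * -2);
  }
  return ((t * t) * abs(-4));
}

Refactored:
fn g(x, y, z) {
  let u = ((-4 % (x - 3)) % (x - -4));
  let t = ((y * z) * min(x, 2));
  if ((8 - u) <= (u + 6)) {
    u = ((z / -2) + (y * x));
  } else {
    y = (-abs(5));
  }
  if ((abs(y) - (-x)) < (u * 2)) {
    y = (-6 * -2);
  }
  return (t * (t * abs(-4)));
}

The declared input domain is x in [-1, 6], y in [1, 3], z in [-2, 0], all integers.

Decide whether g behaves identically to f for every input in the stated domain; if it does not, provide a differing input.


Reading the diff, among the changes: same computation, different form.
Tracing x=-1, y=1, z=-2: f: u = 0; t = 2; ((8 - u) <= (u + 6)) -> false; y = -5; ((abs(y) - (-x)) < (u * 2)) -> false; return 16 | g: u = 0; t = 2; ((8 - u) <= (u + 6)) -> false; y = -5; ((abs(y) - (-x)) < (u * 2)) -> false; return 16 — matching result 16.
Every one of the 72 inputs gives matching results.
verdict: equivalent


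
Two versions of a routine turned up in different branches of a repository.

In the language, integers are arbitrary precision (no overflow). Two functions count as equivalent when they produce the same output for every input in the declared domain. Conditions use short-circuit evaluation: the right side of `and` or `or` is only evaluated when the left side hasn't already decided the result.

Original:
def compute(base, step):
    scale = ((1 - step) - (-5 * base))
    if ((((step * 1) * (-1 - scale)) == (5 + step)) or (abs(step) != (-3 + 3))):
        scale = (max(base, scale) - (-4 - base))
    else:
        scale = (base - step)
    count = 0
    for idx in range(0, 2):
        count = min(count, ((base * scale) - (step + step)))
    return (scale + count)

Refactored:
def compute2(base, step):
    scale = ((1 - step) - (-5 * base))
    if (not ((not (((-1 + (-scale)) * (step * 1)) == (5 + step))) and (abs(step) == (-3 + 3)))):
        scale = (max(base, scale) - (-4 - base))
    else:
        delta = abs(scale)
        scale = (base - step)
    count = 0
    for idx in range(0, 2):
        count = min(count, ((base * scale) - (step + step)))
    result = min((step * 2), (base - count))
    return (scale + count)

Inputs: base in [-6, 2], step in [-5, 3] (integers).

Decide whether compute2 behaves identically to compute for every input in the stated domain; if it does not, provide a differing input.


Behavior is preserved: although boolean connective usage differs; min/max/abs usage differs; statement counts differ; comparison usage differs; arithmetic usage differs; local variable names differ; constant usage differs, the outputs never diverge.
One worked example (base=-5, step=0) — compute: scale becomes -24; next ((((step * 1) * (-1 - scale)) == (5 + step)) or (abs(step) != (-3 + 3))) evaluates to false; next scale becomes -5; next count becomes 0; next at idx=0:; next count becomes 0; next at idx=1:; next count becomes 0; next final value -5; compute2: scale becomes -24; next (not ((not (((-1 + (-scale)) * (step * 1)) == (5 + step))) and (abs(step) == (-3 + 3)))) evaluates to false; next delta becomes 24; next scale becomes -5; next count becomes 0; next at idx=0:; next count becomes 0; next at idx=1:; next count becomes 0; next result becomes -5; next final value -5; agreement on -5.
Every one of the 81 inputs gives matching results.
verdict: equivalent


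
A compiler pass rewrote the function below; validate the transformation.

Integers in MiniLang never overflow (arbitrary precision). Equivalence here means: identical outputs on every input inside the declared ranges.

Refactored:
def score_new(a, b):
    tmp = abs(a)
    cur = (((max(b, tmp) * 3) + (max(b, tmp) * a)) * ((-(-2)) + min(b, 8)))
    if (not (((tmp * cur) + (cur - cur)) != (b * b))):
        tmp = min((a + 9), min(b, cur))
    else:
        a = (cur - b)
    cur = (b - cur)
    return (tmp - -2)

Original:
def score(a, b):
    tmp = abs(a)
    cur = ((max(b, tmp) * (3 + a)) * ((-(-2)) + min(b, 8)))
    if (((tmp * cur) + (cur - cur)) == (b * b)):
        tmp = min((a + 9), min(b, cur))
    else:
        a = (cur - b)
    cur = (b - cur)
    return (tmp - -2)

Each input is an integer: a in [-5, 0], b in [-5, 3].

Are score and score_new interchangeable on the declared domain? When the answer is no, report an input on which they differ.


Changes here: min/max/abs usage differs, boolean connective usage differs, arithmetic usage differs, comparison usage differs; the full 54-point sweep finds no disagreement.
verdict: equivalent


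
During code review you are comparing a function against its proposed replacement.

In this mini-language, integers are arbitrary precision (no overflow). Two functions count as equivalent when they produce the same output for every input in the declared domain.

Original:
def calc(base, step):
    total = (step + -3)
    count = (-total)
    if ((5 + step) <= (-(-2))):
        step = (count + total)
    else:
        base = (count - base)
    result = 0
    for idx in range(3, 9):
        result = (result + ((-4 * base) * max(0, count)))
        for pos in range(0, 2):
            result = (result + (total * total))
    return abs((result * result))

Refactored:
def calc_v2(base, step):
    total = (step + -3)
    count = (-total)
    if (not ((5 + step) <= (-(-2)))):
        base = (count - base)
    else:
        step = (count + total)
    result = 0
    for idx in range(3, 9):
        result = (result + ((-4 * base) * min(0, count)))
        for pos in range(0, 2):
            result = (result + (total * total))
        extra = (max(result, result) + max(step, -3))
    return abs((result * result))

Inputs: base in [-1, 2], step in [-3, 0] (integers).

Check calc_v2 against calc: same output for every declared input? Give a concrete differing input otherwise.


Consider the input base=-1, step=-3.
calc: total = -6; count = 6; ((5 + step) <= (-(-2))) -> true; step = 0; result = 0; [idx=3]; result = 24; [pos=0]; result = 60; [pos=1]; result = 96; [idx=4]; result = 120; [pos=0]; result = 156; [pos=1]; result = 192; [idx=5]; result = 216; [pos=0]; result = 252; [pos=1]; result = 288; [idx=6]; result = 312; [pos=0]; result = 348; [pos=1]; result = 384; [idx=7]; result = 408; [pos=0]; result = 444; [pos=1]; result = 480; [idx=8]; result = 504; [pos=0]; result = 540; [pos=1]; result = 576; return 331776
calc_v2: total = -6; count = 6; (not ((5 + step) <= (-(-2)))) -> false; step = 0; result = 0; [idx=3]; result = 0; [pos=0]; result = 36; [pos=1]; result = 72; extra = 72; [idx=4]; result = 72; [pos=0]; result = 108; [pos=1]; result = 144; extra = 144; [idx=5]; result = 144; [pos=0]; result = 180; [pos=1]; result = 216; extra = 216; [idx=6]; result = 216; [pos=0]; result = 252; [pos=1]; result = 288; extra = 288; [idx=7]; result = 288; [pos=0]; result = 324; [pos=1]; result = 360; extra = 360; [idx=8]; result = 360; [pos=0]; result = 396; [pos=1]; result = 432; extra = 432; return 186624
331776 against 186624: the behavior changed.
verdict: not equivalent; witness: base=-1, step=-3


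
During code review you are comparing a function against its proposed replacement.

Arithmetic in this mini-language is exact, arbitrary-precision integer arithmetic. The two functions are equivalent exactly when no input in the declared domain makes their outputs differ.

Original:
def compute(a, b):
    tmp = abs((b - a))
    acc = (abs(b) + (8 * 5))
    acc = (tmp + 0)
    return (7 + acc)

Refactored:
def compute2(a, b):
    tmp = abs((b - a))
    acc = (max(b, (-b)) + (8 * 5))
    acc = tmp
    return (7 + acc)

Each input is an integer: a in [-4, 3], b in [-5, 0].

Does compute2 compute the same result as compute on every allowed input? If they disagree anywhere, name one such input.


Equivalent — the differences include min/max/abs usage differs, arithmetic usage differs, constant usage differs, yet no declared input distinguishes the two.
Spot check at a=-2, b=-1 — compute: tmp = 1; acc = 41; acc = 1; return 8. compute2: tmp = 1; acc = 41; acc = 1; return 8. Both give 8.
An exhaustive pass over the 48 declared inputs shows identical outputs.
verdict: equivalent


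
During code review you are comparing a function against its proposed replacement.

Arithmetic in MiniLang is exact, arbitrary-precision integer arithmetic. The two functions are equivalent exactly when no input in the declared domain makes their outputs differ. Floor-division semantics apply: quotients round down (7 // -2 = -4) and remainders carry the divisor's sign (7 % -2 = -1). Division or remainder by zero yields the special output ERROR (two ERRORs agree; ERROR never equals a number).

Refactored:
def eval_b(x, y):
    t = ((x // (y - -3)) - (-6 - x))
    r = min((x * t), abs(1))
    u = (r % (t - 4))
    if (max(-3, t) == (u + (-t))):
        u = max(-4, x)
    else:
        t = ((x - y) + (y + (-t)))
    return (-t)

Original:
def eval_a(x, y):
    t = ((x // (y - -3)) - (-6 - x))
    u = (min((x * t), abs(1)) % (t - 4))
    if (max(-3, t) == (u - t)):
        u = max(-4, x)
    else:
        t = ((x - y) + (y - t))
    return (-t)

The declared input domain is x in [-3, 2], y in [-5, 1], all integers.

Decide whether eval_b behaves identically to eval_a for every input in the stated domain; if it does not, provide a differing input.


The two are interchangeable: arithmetic usage differs, statement counts differ, local variable names differ, and every declared input agrees.
Spot check at x=-3, y=-5 — eval_a: t = 4; division by zero -> ERROR. eval_b: t = 4; r = -12; division by zero -> ERROR. Both give ERROR.
Every one of the 42 inputs gives matching results.
verdict: equivalent


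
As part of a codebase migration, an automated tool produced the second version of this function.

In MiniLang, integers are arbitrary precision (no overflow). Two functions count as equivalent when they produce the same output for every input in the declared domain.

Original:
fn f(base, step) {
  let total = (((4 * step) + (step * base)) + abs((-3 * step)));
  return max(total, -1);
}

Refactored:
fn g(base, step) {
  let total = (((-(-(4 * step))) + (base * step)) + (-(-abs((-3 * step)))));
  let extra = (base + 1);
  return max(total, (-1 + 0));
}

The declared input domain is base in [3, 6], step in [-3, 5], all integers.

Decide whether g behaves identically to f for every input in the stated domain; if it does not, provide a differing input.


Comparing the listings, the differences include: arithmetic usage differs; local variable names differ; constant usage differs; statement counts differ.
One worked example (base=3, step=1) — f: total = 10; return 10; g: total = 10; extra = 4; return 10; agreement on 10.
Sweeping the whole domain (36 inputs) finds no disagreement.
verdict: equivalent


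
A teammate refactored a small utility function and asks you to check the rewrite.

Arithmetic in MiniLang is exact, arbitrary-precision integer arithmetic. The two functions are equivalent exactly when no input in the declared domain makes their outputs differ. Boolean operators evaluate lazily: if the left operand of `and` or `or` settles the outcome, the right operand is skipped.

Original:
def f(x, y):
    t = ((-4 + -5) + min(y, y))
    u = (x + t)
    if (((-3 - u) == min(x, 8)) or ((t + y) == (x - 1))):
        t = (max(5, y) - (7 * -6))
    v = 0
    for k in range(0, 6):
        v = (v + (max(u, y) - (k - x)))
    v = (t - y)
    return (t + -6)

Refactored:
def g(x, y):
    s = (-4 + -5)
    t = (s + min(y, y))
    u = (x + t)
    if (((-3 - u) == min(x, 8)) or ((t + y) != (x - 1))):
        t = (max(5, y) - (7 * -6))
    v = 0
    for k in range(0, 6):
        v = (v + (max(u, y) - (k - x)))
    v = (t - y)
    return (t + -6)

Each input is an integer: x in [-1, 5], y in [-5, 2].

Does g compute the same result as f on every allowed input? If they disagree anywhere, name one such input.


Take x=-1, y=-5.
f: t := -14 | u := -15 | (((-3 - u) == min(x, 8)) or ((t + y) == (x - 1))): false | v := 0 | iter k=0: | v := -6 | iter k=1: | v := -13 | iter k=2: | v := -21 | iter k=3: | v := -30 | iter k=4: | v := -40 | iter k=5: | v := -51 | v := -9 | result -20
g: s := -9 | t := -14 | u := -15 | (((-3 - u) == min(x, 8)) or ((t + y) != (x - 1))): true | t := 47 | v := 0 | iter k=0: | v := -6 | iter k=1: | v := -13 | iter k=2: | v := -21 | iter k=3: | v := -30 | iter k=4: | v := -40 | iter k=5: | v := -51 | v := 52 | result 41
-20 against 41: the behavior changed.
verdict: not equivalent; witness: x=-1, y=-5


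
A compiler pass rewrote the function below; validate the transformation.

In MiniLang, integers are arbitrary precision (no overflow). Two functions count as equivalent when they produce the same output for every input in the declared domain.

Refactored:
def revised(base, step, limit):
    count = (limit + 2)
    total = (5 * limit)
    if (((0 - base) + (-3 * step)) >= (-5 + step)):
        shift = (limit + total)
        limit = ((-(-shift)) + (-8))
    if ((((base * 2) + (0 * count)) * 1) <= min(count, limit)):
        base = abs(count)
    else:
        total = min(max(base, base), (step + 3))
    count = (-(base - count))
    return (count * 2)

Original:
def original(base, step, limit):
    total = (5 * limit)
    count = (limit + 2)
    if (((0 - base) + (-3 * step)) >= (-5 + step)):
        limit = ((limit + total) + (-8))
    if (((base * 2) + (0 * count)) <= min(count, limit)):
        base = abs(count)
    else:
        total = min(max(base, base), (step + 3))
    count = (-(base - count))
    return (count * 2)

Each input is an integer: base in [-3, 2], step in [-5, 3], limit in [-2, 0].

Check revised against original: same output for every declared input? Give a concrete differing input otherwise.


Equivalent — the differences include local variable names differ, arithmetic usage differs, statement counts differ, constant usage differs, yet no declared input distinguishes the two.
As a probe, take base=-3, step=0, limit=-2: original runs total becomes -10; next count becomes 0; next (((0 - base) + (-3 * step)) >= (-5 + step)) evaluates to true; next limit becomes -20; next (((base * 2) + (0 * count)) <= min(count, limit)) evaluates to false; next total becomes -3; next count becomes 3; next final value 6; revised runs count becomes 0; next total becomes -10; next (((0 - base) + (-3 * step)) >= (-5 + step)) evaluates to true; next shift becomes -12; next limit becomes -20; next ((((base * 2) + (0 * count)) * 1) <= min(count, limit)) evaluates to false; next total becomes -3; next count becomes 3; next final value 6; both end at 6.
Checked all 162 inputs in the declared domain: the outputs agree on every one.
verdict: equivalent


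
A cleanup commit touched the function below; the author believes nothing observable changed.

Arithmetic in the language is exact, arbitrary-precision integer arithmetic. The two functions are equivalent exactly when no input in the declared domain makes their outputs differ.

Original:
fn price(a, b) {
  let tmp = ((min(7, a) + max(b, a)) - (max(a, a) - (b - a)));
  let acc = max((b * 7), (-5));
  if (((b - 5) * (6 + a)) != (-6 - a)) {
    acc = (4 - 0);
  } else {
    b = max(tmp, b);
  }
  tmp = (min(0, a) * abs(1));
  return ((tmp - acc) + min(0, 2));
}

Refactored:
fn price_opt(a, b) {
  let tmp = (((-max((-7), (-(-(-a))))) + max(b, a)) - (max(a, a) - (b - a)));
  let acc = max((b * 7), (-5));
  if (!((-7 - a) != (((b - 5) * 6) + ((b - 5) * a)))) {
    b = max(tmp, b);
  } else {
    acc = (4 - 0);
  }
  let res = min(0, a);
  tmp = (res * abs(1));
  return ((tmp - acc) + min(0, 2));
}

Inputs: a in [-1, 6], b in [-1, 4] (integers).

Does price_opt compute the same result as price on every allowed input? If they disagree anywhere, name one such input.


The rewrite breaks on a=-1, b=4, where the results are -29 and -5.
price: tmp = 9; acc = 28; (((b - 5) * (6 + a)) != (-6 - a)) -> false; b = 9; tmp = -1; return -29
price_opt: tmp = 9; acc = 28; (!((-7 - a) != (((b - 5) * 6) + ((b - 5) * a)))) -> false; acc = 4; res = -1; tmp = -1; return -5
verdict: not equivalent; witness: a=-1, b=4


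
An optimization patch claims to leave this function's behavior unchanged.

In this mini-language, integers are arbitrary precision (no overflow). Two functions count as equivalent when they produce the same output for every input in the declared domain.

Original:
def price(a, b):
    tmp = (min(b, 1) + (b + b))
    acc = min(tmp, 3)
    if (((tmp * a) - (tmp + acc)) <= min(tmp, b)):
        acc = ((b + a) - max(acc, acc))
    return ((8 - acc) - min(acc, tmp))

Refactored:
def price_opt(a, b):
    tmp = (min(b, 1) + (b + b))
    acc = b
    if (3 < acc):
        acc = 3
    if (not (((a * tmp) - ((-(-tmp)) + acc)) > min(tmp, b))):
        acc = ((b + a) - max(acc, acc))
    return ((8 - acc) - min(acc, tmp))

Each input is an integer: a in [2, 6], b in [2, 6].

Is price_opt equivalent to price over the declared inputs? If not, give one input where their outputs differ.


The rewrite breaks on a=2, b=2, where the results are 6 and 4.
price: tmp=5, then acc=3, then (((tmp * a) - (tmp + acc)) <= min(tmp, b)) is true, then acc=1, then returns 6
price_opt: tmp=5, then acc=2, then (3 < acc) is false, then (not (((a * tmp) - ((-(-tmp)) + acc)) > min(tmp, b))) is false, then returns 4
verdict: not equivalent; witness: a=2, b=2


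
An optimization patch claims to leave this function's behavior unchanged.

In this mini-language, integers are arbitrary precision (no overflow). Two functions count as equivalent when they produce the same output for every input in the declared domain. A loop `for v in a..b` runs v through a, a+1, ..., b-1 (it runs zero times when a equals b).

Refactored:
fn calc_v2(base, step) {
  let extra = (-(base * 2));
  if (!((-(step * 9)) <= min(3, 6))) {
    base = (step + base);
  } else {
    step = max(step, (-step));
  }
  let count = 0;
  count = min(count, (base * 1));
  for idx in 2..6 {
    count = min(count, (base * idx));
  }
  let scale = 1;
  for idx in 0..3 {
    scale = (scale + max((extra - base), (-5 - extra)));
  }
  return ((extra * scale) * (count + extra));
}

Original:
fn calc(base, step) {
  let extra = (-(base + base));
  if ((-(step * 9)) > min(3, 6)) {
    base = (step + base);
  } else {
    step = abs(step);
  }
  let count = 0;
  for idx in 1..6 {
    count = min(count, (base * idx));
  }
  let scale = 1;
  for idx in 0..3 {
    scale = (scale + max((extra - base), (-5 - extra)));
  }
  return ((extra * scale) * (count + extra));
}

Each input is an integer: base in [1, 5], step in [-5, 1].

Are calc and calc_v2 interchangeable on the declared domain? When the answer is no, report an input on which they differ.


Side by side, the visible changes include: min/max/abs usage differs, and statement counts differ, and boolean connective usage differs, and loop structure differs, and comparison usage differs, and constant usage differs, and arithmetic usage differs.
Spot check at base=3, step=-5 — calc: extra=-6, then ((-(step * 9)) > min(3, 6)) is true, then base=-2, then count=0, then (idx=1), then count=-2, then (idx=2), then count=-4, then (idx=3), then count=-6, then (idx=4), then count=-8, then (idx=5), then count=-10, then scale=1, then (idx=0), then scale=2, then (idx=1), then scale=3, then (idx=2), then scale=4, then returns 384. calc_v2: extra=-6, then (!((-(step * 9)) <= min(3, 6))) is true, then base=-2, then count=0, then count=-2, then (idx=2), then count=-4, then (idx=3), then count=-6, then (idx=4), then count=-8, then (idx=5), then count=-10, then scale=1, then (idx=0), then scale=2, then (idx=1), then scale=3, then (idx=2), then scale=4, then returns 384. Both give 384.
Every one of the 35 inputs gives matching results.
verdict: equivalent


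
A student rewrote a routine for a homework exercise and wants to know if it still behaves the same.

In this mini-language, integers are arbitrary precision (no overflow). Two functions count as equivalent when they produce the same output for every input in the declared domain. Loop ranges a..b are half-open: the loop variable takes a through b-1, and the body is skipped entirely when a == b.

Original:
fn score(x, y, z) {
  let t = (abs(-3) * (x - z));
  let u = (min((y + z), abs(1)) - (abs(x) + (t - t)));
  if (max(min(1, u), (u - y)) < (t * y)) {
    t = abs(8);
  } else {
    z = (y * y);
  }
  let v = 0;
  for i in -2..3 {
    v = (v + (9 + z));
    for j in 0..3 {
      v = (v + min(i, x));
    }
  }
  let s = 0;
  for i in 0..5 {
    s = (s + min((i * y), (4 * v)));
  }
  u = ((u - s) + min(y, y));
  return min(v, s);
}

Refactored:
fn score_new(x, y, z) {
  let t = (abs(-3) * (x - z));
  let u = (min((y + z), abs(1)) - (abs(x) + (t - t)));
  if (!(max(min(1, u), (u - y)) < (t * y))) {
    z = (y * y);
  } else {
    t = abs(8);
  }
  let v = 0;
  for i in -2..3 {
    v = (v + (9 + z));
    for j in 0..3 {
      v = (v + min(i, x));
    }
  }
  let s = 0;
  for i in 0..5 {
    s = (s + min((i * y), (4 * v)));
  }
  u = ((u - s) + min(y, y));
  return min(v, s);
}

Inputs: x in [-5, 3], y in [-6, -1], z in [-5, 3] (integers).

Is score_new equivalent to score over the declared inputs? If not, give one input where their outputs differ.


Although boolean connective usage differs, 486/486 inputs agree.
verdict: equivalent


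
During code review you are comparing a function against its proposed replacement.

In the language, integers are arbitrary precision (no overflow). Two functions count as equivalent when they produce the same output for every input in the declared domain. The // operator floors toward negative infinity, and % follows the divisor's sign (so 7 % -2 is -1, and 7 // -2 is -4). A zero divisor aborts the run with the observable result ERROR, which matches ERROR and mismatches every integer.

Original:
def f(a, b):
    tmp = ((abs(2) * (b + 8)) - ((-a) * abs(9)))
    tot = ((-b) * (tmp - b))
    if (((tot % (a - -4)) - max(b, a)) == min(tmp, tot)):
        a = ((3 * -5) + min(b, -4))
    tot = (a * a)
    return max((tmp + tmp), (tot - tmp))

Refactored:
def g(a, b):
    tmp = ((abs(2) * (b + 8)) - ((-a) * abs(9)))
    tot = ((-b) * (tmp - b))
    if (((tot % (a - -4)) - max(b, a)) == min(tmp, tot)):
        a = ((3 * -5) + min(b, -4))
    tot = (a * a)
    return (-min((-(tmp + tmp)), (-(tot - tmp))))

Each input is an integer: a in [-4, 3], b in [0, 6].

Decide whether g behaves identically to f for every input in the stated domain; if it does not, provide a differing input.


The two are interchangeable: min/max/abs usage differs, and every declared input agrees.
One worked example (a=3, b=4) — f: tmp = 51; tot = -188; (((tot % (a - -4)) - max(b, a)) == min(tmp, tot)) -> false; tot = 9; return 102; g: tmp = 51; tot = -188; (((tot % (a - -4)) - max(b, a)) == min(tmp, tot)) -> false; tot = 9; return 102; agreement on 102.
Across all 56 domain points the two functions coincide.
verdict: equivalent


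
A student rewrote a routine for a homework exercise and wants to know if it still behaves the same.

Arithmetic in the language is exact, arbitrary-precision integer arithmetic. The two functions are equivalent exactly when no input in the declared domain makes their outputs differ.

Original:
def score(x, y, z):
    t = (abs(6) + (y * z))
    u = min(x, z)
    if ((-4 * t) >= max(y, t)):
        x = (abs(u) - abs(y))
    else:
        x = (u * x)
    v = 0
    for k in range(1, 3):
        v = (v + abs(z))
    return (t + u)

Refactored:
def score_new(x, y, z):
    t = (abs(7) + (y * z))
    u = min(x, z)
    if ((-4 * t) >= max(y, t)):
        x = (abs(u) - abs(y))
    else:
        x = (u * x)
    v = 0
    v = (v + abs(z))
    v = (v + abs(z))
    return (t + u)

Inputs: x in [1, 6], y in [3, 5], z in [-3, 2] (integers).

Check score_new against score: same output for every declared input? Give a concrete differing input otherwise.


There is a counterexample at x=1, y=3, z=-3: -6 on one side, -5 on the other.
score: t becomes -3; next u becomes -3; next ((-4 * t) >= max(y, t)) evaluates to true; next x becomes 0; next v becomes 0; next at k=1:; next v becomes 3; next at k=2:; next v becomes 6; next final value -6
score_new: t becomes -2; next u becomes -3; next ((-4 * t) >= max(y, t)) evaluates to true; next x becomes 0; next v becomes 0; next v becomes 3; next v becomes 6; next final value -5
verdict: not equivalent; witness: x=1, y=3, z=-3


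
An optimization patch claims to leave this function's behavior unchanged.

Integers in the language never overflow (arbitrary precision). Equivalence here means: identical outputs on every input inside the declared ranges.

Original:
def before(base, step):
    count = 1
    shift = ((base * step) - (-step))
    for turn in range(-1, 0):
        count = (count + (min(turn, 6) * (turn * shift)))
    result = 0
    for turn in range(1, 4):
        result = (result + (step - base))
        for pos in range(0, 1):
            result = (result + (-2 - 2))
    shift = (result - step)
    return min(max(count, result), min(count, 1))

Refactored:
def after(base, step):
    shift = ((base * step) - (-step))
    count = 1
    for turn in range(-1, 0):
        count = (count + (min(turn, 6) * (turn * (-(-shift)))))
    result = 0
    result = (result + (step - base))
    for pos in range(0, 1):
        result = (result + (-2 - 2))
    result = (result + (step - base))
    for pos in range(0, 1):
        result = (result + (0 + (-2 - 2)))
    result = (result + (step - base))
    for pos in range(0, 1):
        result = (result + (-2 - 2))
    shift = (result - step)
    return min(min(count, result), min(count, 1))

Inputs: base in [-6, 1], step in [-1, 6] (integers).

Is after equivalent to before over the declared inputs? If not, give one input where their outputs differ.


Try base=-5, step=-1.
before: count=1, then shift=4, then (turn=-1), then count=5, then result=0, then (turn=1), then result=4, then (pos=0), then result=0, then (turn=2), then result=4, then (pos=0), then result=0, then (turn=3), then result=4, then (pos=0), then result=0, then shift=1, then returns 1
after: shift=4, then count=1, then (turn=-1), then count=5, then result=0, then result=4, then (pos=0), then result=0, then result=4, then (pos=0), then result=0, then result=4, then (pos=0), then result=0, then shift=1, then returns 0
1 != 0, so the rewrite changes behavior.
verdict: not equivalent; witness: base=-5, step=-1


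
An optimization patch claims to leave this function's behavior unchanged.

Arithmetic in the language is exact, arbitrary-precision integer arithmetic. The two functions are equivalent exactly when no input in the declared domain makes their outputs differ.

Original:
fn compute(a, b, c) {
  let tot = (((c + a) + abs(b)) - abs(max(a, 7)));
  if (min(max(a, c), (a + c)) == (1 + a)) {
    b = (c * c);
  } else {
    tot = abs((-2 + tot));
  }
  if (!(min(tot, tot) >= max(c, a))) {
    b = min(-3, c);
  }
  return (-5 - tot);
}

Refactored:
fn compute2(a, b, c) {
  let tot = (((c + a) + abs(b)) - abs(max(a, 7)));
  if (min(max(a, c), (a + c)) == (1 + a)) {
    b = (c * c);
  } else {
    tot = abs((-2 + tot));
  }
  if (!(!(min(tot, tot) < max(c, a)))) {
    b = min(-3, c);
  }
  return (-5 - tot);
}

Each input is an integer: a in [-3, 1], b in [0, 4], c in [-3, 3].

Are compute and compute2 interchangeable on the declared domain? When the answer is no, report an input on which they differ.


Equivalent — the differences include boolean connective usage differs, comparison usage differs, yet no declared input distinguishes the two.
Spot check at a=-3, b=3, c=-2 — compute: tot = -9; (min(max(a, c), (a + c)) == (1 + a)) -> false; tot = 11; (!(min(tot, tot) >= max(c, a))) -> false; return -16. compute2: tot = -9; (min(max(a, c), (a + c)) == (1 + a)) -> false; tot = 11; (!(!(min(tot, tot) < max(c, a)))) -> false; return -16. Both give -16.
Checked all 175 inputs in the declared domain: the outputs agree on every one.
verdict: equivalent


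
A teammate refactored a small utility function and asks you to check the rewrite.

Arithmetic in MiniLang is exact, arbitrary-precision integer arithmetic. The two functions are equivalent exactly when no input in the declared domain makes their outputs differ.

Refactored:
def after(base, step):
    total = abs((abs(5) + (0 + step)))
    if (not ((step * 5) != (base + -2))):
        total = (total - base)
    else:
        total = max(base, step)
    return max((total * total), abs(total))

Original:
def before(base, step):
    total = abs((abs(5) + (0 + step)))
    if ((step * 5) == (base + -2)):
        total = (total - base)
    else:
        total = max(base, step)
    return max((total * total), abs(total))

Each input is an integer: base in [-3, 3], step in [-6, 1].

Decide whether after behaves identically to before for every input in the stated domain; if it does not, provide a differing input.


Behavior is preserved: although boolean connective usage differs, and comparison usage differs, the outputs never diverge.
Spot check at base=1, step=-2 — before: total := 3 | ((step * 5) == (base + -2)): false | total := 1 | result 1. after: total := 3 | (not ((step * 5) != (base + -2))): false | total := 1 | result 1. Both give 1.
Sweeping the whole domain (56 inputs) finds no disagreement.
verdict: equivalent


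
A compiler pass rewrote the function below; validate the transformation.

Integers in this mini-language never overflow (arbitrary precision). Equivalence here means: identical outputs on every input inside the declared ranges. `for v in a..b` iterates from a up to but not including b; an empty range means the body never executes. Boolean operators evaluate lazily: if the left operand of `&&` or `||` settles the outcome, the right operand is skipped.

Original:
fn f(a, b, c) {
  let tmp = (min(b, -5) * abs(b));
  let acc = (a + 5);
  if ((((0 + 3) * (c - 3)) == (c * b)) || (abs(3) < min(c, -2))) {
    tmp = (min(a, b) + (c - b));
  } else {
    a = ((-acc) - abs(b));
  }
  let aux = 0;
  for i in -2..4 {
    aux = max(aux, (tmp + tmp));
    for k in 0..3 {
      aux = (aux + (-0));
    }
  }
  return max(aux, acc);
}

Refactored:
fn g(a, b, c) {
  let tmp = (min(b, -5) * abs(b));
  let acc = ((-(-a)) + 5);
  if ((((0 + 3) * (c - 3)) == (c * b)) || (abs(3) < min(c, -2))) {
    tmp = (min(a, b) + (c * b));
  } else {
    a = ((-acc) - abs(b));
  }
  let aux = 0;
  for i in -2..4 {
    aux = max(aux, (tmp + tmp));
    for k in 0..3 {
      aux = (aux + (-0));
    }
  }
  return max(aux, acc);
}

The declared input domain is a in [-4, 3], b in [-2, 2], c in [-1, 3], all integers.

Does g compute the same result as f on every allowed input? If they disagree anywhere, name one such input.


Not equivalent: a=0, b=0, c=3 separates them (6 vs 5).
f: tmp := 0 | acc := 5 | ((((0 + 3) * (c - 3)) == (c * b)) || (abs(3) < min(c, -2))): true | tmp := 3 | aux := 0 | iter i=-2: | aux := 6 | iter k=0: | aux := 6 | iter k=1: | aux := 6 | iter k=2: | aux := 6 | iter i=-1: | aux := 6 | iter k=0: | aux := 6 | iter k=1: | aux := 6 | iter k=2: | aux := 6 | iter i=0: | aux := 6 | iter k=0: | aux := 6 | iter k=1: | aux := 6 | iter k=2: | aux := 6 | iter i=1: | aux := 6 | iter k=0: | aux := 6 | iter k=1: | aux := 6 | iter k=2: | aux := 6 | iter i=2: | aux := 6 | iter k=0: | aux := 6 | iter k=1: | aux := 6 | iter k=2: | aux := 6 | iter i=3: | aux := 6 | iter k=0: | aux := 6 | iter k=1: | aux := 6 | iter k=2: | aux := 6 | result 6
g: tmp := 0 | acc := 5 | ((((0 + 3) * (c - 3)) == (c * b)) || (abs(3) < min(c, -2))): true | tmp := 0 | aux := 0 | iter i=-2: | aux := 0 | iter k=0: | aux := 0 | iter k=1: | aux := 0 | iter k=2: | aux := 0 | iter i=-1: | aux := 0 | iter k=0: | aux := 0 | iter k=1: | aux := 0 | iter k=2: | aux := 0 | iter i=0: | aux := 0 | iter k=0: | aux := 0 | iter k=1: | aux := 0 | iter k=2: | aux := 0 | iter i=1: | aux := 0 | iter k=0: | aux := 0 | iter k=1: | aux := 0 | iter k=2: | aux := 0 | iter i=2: | aux := 0 | iter k=0: | aux := 0 | iter k=1: | aux := 0 | iter k=2: | aux := 0 | iter i=3: | aux := 0 | iter k=0: | aux := 0 | iter k=1: | aux := 0 | iter k=2: | aux := 0 | result 5
verdict: not equivalent; witness: a=0, b=0, c=3


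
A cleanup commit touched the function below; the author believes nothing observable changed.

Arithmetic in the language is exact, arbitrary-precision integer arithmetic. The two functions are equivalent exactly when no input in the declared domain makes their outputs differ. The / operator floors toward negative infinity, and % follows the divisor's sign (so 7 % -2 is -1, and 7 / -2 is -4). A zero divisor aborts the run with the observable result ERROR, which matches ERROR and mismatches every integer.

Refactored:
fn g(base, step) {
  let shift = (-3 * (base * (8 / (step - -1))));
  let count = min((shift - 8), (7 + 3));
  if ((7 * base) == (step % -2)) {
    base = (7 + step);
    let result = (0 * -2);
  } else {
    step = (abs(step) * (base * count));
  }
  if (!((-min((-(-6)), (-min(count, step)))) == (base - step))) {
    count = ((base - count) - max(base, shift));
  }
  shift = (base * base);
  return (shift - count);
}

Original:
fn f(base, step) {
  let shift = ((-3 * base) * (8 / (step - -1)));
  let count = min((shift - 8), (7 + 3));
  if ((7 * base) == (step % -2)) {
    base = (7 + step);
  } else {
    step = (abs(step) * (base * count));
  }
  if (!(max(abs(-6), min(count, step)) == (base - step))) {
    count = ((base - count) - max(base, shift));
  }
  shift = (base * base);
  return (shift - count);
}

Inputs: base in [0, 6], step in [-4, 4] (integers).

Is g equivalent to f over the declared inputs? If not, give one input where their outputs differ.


Try base=6, step=0.
f: shift := -144 | count := -152 | ((7 * base) == (step % -2)): false | step := 0 | (!(max(abs(-6), min(count, step)) == (base - step))): false | shift := 36 | result 188
g: shift := -144 | count := -152 | ((7 * base) == (step % -2)): false | step := 0 | (!((-min((-(-6)), (-min(count, step)))) == (base - step))): true | count := 152 | shift := 36 | result -116
188 against -116: the behavior changed.
verdict: not equivalent; witness: base=6, step=0


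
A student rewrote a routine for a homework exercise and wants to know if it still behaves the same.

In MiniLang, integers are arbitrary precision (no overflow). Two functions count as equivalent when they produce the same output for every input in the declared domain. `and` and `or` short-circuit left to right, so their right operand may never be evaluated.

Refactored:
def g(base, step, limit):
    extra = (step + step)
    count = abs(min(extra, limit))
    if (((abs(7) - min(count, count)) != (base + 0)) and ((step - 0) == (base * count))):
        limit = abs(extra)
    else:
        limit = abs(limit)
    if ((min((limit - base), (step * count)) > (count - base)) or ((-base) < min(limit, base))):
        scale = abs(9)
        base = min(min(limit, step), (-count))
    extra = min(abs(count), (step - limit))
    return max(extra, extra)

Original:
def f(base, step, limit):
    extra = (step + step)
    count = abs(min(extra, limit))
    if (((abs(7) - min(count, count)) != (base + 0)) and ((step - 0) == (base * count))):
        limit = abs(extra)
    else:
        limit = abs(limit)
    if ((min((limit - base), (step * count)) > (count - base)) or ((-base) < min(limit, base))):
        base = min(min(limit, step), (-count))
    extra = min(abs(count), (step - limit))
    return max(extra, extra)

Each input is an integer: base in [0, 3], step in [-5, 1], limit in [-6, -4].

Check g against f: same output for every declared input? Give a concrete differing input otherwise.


Behavior is preserved: although min/max/abs usage differs, statement counts differ, local variable names differ, constant usage differs, the outputs never diverge.
Tracing base=1, step=-5, limit=-4: f: extra=-10, then count=10, then (((abs(7) - min(count, count)) != (base + 0)) and ((step - 0) == (base * count))) is false, then limit=4, then ((min((limit - base), (step * count)) > (count - base)) or ((-base) < min(limit, base))) is true, then base=-10, then extra=-9, then returns -9 | g: extra=-10, then count=10, then (((abs(7) - min(count, count)) != (base + 0)) and ((step - 0) == (base * count))) is false, then limit=4, then ((min((limit - base), (step * count)) > (count - base)) or ((-base) < min(limit, base))) is true, then scale=9, then base=-10, then extra=-9, then returns -9 — matching result -9.
Checked all 84 inputs in the declared domain: the outputs agree on every one.
verdict: equivalent


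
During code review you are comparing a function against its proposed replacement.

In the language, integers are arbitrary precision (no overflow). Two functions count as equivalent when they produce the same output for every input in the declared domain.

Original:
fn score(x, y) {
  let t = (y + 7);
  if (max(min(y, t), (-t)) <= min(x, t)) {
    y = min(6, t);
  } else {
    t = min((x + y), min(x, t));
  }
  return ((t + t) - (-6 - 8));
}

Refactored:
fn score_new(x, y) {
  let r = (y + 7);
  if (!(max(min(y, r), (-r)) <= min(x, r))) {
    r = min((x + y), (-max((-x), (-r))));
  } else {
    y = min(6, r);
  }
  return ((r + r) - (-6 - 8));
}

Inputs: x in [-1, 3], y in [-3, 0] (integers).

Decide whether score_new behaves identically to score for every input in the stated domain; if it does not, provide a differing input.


Changes here: boolean connective usage differs; also min/max/abs usage differs; also local variable names differ; the full 20-point sweep finds no disagreement.
verdict: equivalent


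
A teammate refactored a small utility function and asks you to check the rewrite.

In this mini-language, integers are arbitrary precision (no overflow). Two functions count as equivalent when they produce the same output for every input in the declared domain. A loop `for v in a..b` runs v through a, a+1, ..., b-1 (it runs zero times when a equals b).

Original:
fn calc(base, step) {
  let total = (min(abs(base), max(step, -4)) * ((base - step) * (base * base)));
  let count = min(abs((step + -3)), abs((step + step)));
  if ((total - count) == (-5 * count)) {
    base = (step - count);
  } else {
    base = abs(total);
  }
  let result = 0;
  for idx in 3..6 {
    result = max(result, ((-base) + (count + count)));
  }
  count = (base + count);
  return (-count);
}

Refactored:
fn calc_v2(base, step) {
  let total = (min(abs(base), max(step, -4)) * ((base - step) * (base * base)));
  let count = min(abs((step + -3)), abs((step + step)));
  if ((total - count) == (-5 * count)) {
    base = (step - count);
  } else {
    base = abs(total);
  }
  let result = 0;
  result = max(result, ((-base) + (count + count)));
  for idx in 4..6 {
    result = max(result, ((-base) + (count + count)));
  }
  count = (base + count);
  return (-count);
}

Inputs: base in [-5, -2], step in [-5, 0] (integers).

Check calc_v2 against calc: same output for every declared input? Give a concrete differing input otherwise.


Comparing the listings, the differences include: loop structure differs; also arithmetic usage differs; also min/max/abs usage differs; also statement counts differ.
Tracing base=-3, step=0: calc: total = 0; count = 0; ((total - count) == (-5 * count)) -> true; base = 0; result = 0; [idx=3]; result = 0; [idx=4]; result = 0; [idx=5]; result = 0; count = 0; return 0 | calc_v2: total = 0; count = 0; ((total - count) == (-5 * count)) -> true; base = 0; result = 0; result = 0; [idx=4]; result = 0; [idx=5]; result = 0; count = 0; return 0 — matching result 0.
Checked all 24 inputs in the declared domain: the outputs agree on every one.
verdict: equivalent
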